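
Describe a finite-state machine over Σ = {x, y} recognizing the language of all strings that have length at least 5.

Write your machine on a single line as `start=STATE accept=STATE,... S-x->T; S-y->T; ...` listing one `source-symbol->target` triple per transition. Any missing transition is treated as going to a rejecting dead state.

start=q0; accept=q5,q6; q0-x->q1; q0-y->q1; q1-x->q2; q1-y->q2; q2-x->q3; q2-y->q3; q3-x->q4; q3-y->q4; q4-x->q5; q4-y->q5; q5-x->q6; q5-y->q6; q6-x->q6; q6-y->q6

We only need to distinguish lengths 0, 1, …, 5, and '>5'. Chain q0 → q1 → q2 → q3 → q4 → q5 → q6 on every symbol, with q6 looping. Accepting states: {q5, q6}.
7 states suffice.
        x   y  
>  q0   q1  q1 
   q1   q2  q2 
   q2   q3  q3 
   q3   q4  q4 
   q4   q5  q5 
 * q5   q6  q6 
 * q6   q6  q6 
(> = start, * = accepting)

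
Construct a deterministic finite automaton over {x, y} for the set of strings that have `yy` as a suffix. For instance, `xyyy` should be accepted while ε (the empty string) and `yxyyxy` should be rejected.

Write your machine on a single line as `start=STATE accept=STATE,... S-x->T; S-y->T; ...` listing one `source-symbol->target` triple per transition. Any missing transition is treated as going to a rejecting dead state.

Let each state record the length of the longest suffix of the input read so far that is also a prefix of `yy`. q1 means the last symbol is `y`; q2 means the last 2 symbols are `yy`. Accept only at q2, where the string currently ends in `yy`.
        x   y  
>  q0   q0  q1 
   q1   q0  q2 
 * q2   q0  q2 
(> = start, * = accepting)

start=q0; accept=q2; q0-x->q0; q0-y->q1; q1-x->q0; q1-y->q2; q2-x->q0; q2-y->q2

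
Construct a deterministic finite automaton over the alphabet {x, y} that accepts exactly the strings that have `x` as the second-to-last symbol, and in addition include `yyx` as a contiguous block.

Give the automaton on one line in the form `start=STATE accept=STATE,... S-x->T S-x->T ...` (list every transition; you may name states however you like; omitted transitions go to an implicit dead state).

Run two small machines in parallel and take their product. One (7 states) tracks the last 2 symbols read; the other (4 states) tracks whether and how much of `yyx` has been seen. Each combined state is a pair, one component from each; accept when both components accept.
          x    y  
>  S0     S1   S2 
   S1     S3   S4 
   S2     S5   S6 
   S3     S3   S4 
   S4     S5   S6 
   S5     S3   S4 
   S6     S7   S6 
   S7     S8   S9 
 * S8     S8   S9 
 * S9     S7  S10 
   S10    S7  S10 
(> = start, * = accepting)

start=S0 accept=S8,S9 S0-x->S1 S0-y->S2 S1-x->S3 S1-y->S4 S2-x->S5 S2-y->S6 S3-x->S3 S3-y->S4 S4-x->S5 S4-y->S6 S5-x->S3 S5-y->S4 S6-x->S7 S6-y->S6 S7-x->S8 S7-y->S9 S8-x->S8 S8-y->S9 S9-x->S7 S9-y->S10 S10-x->S7 S10-y->S10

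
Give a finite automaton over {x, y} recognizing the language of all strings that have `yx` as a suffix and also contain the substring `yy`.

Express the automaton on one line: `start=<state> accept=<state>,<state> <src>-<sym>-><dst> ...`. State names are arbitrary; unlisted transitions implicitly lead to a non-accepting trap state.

Run two small machines in parallel and take their product. The first has 3 states tracking how much of the suffix `yx` has currently been matched; the second has 3 states tracking whether and how much of `yy` has been seen. A product state is a pair (one from each), accepting exactly when both do. Minimizing collapses redundant product states.
        x   y  
>  q0   q0  q1 
   q1   q0  q2 
   q2   q3  q2 
 * q3   q4  q2 
   q4   q4  q2 
(> = start, * = accepting)

start=q0 accept=q3 q0-x->q0 q0-y->q1 q1-x->q0 q1-y->q2 q2-x->q3 q2-y->q2 q3-x->q4 q3-y->q2 q4-x->q4 q4-y->q2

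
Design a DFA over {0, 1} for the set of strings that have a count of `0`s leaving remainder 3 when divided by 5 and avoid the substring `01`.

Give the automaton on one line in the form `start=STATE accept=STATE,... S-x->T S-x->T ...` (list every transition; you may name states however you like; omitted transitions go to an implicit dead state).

start=S0 accept=S4 S0-0->S1 S0-1->S0 S1-0->S2 S1-1->S3 S2-0->S4 S2-1->S5 S3-0->S5 S3-1->S3 S4-0->S6 S4-1->S7 S5-0->S7 S5-1->S5 S6-0->S8 S6-1->S9 S7-0->S9 S7-1->S7 S8-0->S1 S8-1->S10 S9-0->S10 S9-1->S9 S10-0->S3 S10-1->S10

Build one automaton per condition and run them in lockstep. The first has 5 states tracking the count of `0`s modulo 5; the second has 3 states tracking partial matches of the forbidden pattern `01`. A product state is a pair (one from each), accepting exactly when both do.
11 states suffice.
          0    1  
>  S0     S1   S0 
   S1     S2   S3 
   S2     S4   S5 
   S3     S5   S3 
 * S4     S6   S7 
   S5     S7   S5 
   S6     S8   S9 
   S7     S9   S7 
   S8     S1  S10 
   S9    S10   S9 
   S10    S3  S10 
(> = start, * = accepting)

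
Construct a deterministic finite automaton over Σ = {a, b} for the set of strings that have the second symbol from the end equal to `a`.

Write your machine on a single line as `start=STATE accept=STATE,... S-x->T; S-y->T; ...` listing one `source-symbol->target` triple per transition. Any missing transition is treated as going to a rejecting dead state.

start=S0; accept=S3,S4; S0-a->S1; S0-b->S2; S1-a->S3; S1-b->S4; S2-a->S5; S2-b->S6; S3-a->S3; S3-b->S4; S4-a->S5; S4-b->S6; S5-a->S3; S5-b->S4; S6-a->S5; S6-b->S6

A DFA must remember the last 2 symbols (since which symbol is second-to-last isn't known until the input ends). Use one state per possible window of the last ≤2 symbols; accept from those whose window starts with `a`.
7 states suffice.
        a   b  
>  S0   S1  S2 
   S1   S3  S4 
   S2   S5  S6 
 * S3   S3  S4 
 * S4   S5  S6 
   S5   S3  S4 
   S6   S5  S6 
(> = start, * = accepting)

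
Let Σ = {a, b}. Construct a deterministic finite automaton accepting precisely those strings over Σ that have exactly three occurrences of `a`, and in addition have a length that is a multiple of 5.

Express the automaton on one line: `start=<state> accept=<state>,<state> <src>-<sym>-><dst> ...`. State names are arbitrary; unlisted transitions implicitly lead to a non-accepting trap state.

start=S0 accept=S15 S0-a->S1 S0-b->S2 S1-a->S3 S1-b->S4 S2-a->S4 S2-b->S5 S3-a->S6 S3-b->S7 S4-a->S7 S4-b->S8 S5-a->S8 S5-b->S9 S6-a->S10 S6-b->S11 S7-a->S11 S7-b->S12 S8-a->S12 S8-b->S13 S9-a->S13 S9-b->S14 S10-a->S10 S10-b->S10 S11-a->S10 S11-b->S15 S12-a->S15 S12-b->S16 S13-a->S16 S13-b->S17 S14-a->S17 S14-b->S0 S15-a->S10 S15-b->S18 S16-a->S18 S16-b->S19 S17-a->S19 S17-b->S1 S18-a->S10 S18-b->S20 S19-a->S20 S19-b->S3 S20-a->S10 S20-b->S6

Run two small machines in parallel and take their product. The first has 5 states tracking the count of `a`s, saturating at 4; the second has 5 states tracking the input length modulo 5. A product state is a pair (one from each), accepting exactly when both do. After merging equivalent states the machine shrinks.
A 21-state machine:
          a    b  
>  S0     S1   S2 
   S1     S3   S4 
   S2     S4   S5 
   S3     S6   S7 
   S4     S7   S8 
   S5     S8   S9 
   S6    S10  S11 
   S7    S11  S12 
   S8    S12  S13 
   S9    S13  S14 
   S10   S10  S10 
   S11   S10  S15 
   S12   S15  S16 
   S13   S16  S17 
   S14   S17   S0 
 * S15   S10  S18 
   S16   S18  S19 
   S17   S19   S1 
   S18   S10  S20 
   S19   S20   S3 
   S20   S10   S6 
(> = start, * = accepting)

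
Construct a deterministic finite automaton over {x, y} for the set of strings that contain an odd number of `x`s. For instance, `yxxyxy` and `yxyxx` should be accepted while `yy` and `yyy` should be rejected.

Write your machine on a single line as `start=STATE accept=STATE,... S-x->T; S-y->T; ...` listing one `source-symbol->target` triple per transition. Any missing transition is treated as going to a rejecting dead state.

start=S0; accept=S1; S0-x->S1; S0-y->S0; S1-x->S0; S1-y->S1

The only thing that matters is how many `x`s have appeared, reduced mod 2. Use one state per residue: S0 for 0, …, S1 for 1. Reading `x` moves to the next residue; anything else stays put. S1 is accepting.
A 2-state machine:
        x   y  
>  S0   S1  S0 
 * S1   S0  S1 
(> = start, * = accepting)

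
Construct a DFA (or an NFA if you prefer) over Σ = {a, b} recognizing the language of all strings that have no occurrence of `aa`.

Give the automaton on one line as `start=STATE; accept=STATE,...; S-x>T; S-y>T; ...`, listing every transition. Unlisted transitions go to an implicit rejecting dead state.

This is the complement of 'contains `aa`'. Use the same substring-matching states — q0 through q2 holding how much of `aa` has just been matched — but flip the accepting set: everything except the trap q2 accepts.
        a   b  
>* q0   q1  q0 
 * q1   q2  q0 
   q2   q2  q2 
(> = start, * = accepting)

start=q0; accept=q0,q1; q0-a>q1; q0-b>q0; q1-a>q2; q1-b>q0; q2-a>q2; q2-b>q2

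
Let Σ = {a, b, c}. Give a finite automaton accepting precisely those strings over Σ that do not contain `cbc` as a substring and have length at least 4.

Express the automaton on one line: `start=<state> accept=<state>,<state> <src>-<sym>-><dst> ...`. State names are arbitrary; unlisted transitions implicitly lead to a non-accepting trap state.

Run two small machines in parallel and take their product. The first has 4 states tracking partial matches of the forbidden pattern `cbc`; the second has 6 states tracking the input length, saturating at 5. A product state is a pair (one from each), accepting exactly when both do. Minimizing collapses redundant product states.
13 states suffice.
          a    b    c  
>  q0     q1   q1   q2 
   q1     q3   q3   q4 
   q2     q3   q5   q4 
   q3     q6   q6   q7 
   q4     q6   q8   q7 
   q5     q6   q6   q9 
   q6    q10  q10  q11 
   q7    q10  q12  q11 
   q8    q10  q10   q9 
   q9     q9   q9   q9 
 * q10   q10  q10  q11 
 * q11   q10  q12  q11 
 * q12   q10  q10   q9 
(> = start, * = accepting)

start=q0 accept=q10,q11,q12 q0-a->q1 q0-b->q1 q0-c->q2 q1-a->q3 q1-b->q3 q1-c->q4 q2-a->q3 q2-b->q5 q2-c->q4 q3-a->q6 q3-b->q6 q3-c->q7 q4-a->q6 q4-b->q8 q4-c->q7 q5-a->q6 q5-b->q6 q5-c->q9 q6-a->q10 q6-b->q10 q6-c->q11 q7-a->q10 q7-b->q12 q7-c->q11 q8-a->q10 q8-b->q10 q8-c->q9 q9-a->q9 q9-b->q9 q9-c->q9 q10-a->q10 q10-b->q10 q10-c->q11 q11-a->q10 q11-b->q12 q11-c->q11 q12-a->q10 q12-b->q10 q12-c->q9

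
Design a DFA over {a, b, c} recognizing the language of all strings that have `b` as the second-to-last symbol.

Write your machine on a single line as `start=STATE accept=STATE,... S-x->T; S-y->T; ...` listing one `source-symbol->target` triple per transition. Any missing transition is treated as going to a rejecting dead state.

A DFA must remember the last 2 symbols (since which symbol is second-to-last isn't known until the input ends). Use one state per possible window of the last ≤2 symbols; accept from those whose window starts with `b`.
13 states suffice.
          a    b    c  
>  q0     q1   q2   q3 
   q1     q4   q5   q6 
   q2     q7   q8   q9 
   q3    q10  q11  q12 
   q4     q4   q5   q6 
   q5     q7   q8   q9 
   q6    q10  q11  q12 
 * q7     q4   q5   q6 
 * q8     q7   q8   q9 
 * q9    q10  q11  q12 
   q10    q4   q5   q6 
   q11    q7   q8   q9 
   q12   q10  q11  q12 
(> = start, * = accepting)

start=q0; accept=q7,q8,q9; q0-a->q1; q0-b->q2; q0-c->q3; q1-a->q4; q1-b->q5; q1-c->q6; q2-a->q7; q2-b->q8; q2-c->q9; q3-a->q10; q3-b->q11; q3-c->q12; q4-a->q4; q4-b->q5; q4-c->q6; q5-a->q7; q5-b->q8; q5-c->q9; q6-a->q10; q6-b->q11; q6-c->q12; q7-a->q4; q7-b->q5; q7-c->q6; q8-a->q7; q8-b->q8; q8-c->q9; q9-a->q10; q9-b->q11; q9-c->q12; q10-a->q4; q10-b->q5; q10-c->q6; q11-a->q7; q11-b->q8; q11-c->q9; q12-a->q10; q12-b->q11; q12-c->q12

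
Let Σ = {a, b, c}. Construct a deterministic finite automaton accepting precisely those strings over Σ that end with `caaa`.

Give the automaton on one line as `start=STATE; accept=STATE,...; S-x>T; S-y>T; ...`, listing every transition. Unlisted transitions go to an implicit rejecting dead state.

Remember how much of `caaa` the current input suffix matches. State S0 means no match yet; S1 means the last symbol is `c`; S2 means the last 2 symbols are `ca`; S3 means the last 3 symbols are `caa`; S4 means the last 4 symbols are `caaa`. Only S4 accepts. On a mismatch, fall back to the longest proper suffix that is still a prefix of `caaa`.
A 5-state machine:
        a   b   c  
>  S0   S0  S0  S1 
   S1   S2  S0  S1 
   S2   S3  S0  S1 
   S3   S4  S0  S1 
 * S4   S0  S0  S1 
(> = start, * = accepting)

start=S0; accept=S4; S0-a>S0; S0-b>S0; S0-c>S1; S1-a>S2; S1-b>S0; S1-c>S1; S2-a>S3; S2-b>S0; S2-c>S1; S3-a>S4; S3-b>S0; S3-c>S1; S4-a>S0; S4-b>S0; S4-c>S1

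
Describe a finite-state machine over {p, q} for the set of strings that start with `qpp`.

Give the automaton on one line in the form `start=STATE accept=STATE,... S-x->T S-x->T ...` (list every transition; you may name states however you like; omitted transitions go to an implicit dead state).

start=S0 accept=S3 S0-p->S4 S0-q->S1 S1-p->S2 S1-q->S4 S2-p->S3 S2-q->S4 S3-p->S3 S3-q->S3 S4-p->S4 S4-q->S4

Check the first 3 symbols one by one: S0 through S2 record how many have matched `qpp` so far; any wrong symbol goes to the dead state S4. After all 3 match we enter the accepting sink S3.
With 5 states:
        p   q  
>  S0   S4  S1 
   S1   S2  S4 
   S2   S3  S4 
 * S3   S3  S3 
   S4   S4  S4 
(> = start, * = accepting)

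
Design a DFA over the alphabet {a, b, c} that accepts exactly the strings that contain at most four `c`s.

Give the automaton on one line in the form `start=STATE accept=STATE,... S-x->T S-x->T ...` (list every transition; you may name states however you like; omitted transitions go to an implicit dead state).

start=s0 accept=s0,s1,s2,s3,s4 s0-a->s0 s0-b->s0 s0-c->s1 s1-a->s1 s1-b->s1 s1-c->s2 s2-a->s2 s2-b->s2 s2-c->s3 s3-a->s3 s3-b->s3 s3-c->s4 s4-a->s4 s4-b->s4 s4-c->s5 s5-a->s5 s5-b->s5 s5-c->s5

Count `c`s, saturating at 5: states s0 through s4 mean 0 through 4 `c`s seen; s5 means more than 4. Each `c` increments (capped at s5); other symbols loop. Accept from {s0, s1, s2, s3, s4}.
With 6 states:
        a   b   c  
>* s0   s0  s0  s1 
 * s1   s1  s1  s2 
 * s2   s2  s2  s3 
 * s3   s3  s3  s4 
 * s4   s4  s4  s5 
   s5   s5  s5  s5 
(> = start, * = accepting)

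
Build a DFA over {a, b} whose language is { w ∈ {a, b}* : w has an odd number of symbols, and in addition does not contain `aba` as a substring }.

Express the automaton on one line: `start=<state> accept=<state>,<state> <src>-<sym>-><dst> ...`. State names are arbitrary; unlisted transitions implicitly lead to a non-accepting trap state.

start=s0 accept=s1,s2,s5 s0-a->s1 s0-b->s2 s1-a->s3 s1-b->s4 s2-a->s3 s2-b->s0 s3-a->s1 s3-b->s5 s4-a->s6 s4-b->s2 s5-a->s6 s5-b->s0 s6-a->s6 s6-b->s6

Build one automaton per condition and run them in lockstep. One (2 states) tracks the input length modulo 2; the other (4 states) tracks partial matches of the forbidden pattern `aba`. Each combined state is a pair, one component from each; accept when both components accept. After merging equivalent states the machine shrinks.
7 states suffice.
        a   b  
>  s0   s1  s2 
 * s1   s3  s4 
 * s2   s3  s0 
   s3   s1  s5 
   s4   s6  s2 
 * s5   s6  s0 
   s6   s6  s6 
(> = start, * = accepting)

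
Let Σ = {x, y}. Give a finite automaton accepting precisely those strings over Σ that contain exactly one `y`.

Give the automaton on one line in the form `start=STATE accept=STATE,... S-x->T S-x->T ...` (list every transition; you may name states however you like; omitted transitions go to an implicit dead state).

start=S0 accept=S1 S0-x->S0 S0-y->S1 S1-x->S1 S1-y->S2 S2-x->S2 S2-y->S2

Only the number of `y`s matters, and only up to 2. Make a chain S0 → S1 → S2 advanced by each `y` (with S2 absorbing); every other symbol self-loops. The accepting set is {S1}.
        x   y  
>  S0   S0  S1 
 * S1   S1  S2 
   S2   S2  S2 
(> = start, * = accepting)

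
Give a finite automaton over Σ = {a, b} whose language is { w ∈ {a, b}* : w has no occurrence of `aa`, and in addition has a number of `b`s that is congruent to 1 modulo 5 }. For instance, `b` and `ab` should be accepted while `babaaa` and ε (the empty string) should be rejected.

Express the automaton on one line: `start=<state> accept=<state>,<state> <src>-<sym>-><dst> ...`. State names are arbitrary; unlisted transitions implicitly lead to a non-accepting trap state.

Run two small machines in parallel and take their product. The first has 3 states tracking partial matches of the forbidden pattern `aa`; the second has 5 states tracking the count of `b`s modulo 5. A product state is a pair (one from each), accepting exactly when both do.
          a    b  
>  q0     q1   q2 
   q1     q3   q2 
 * q2     q4   q5 
   q3     q3   q6 
 * q4     q6   q5 
   q5     q7   q8 
   q6     q6   q9 
   q7     q9   q8 
   q8    q10  q11 
   q9     q9  q12 
   q10   q12  q11 
   q11   q13   q0 
   q12   q12  q14 
   q13   q14   q0 
   q14   q14   q3 
(> = start, * = accepting)

start=q0 accept=q2,q4 q0-a->q1 q0-b->q2 q1-a->q3 q1-b->q2 q2-a->q4 q2-b->q5 q3-a->q3 q3-b->q6 q4-a->q6 q4-b->q5 q5-a->q7 q5-b->q8 q6-a->q6 q6-b->q9 q7-a->q9 q7-b->q8 q8-a->q10 q8-b->q11 q9-a->q9 q9-b->q12 q10-a->q12 q10-b->q11 q11-a->q13 q11-b->q0 q12-a->q12 q12-b->q14 q13-a->q14 q13-b->q0 q14-a->q14 q14-b->q3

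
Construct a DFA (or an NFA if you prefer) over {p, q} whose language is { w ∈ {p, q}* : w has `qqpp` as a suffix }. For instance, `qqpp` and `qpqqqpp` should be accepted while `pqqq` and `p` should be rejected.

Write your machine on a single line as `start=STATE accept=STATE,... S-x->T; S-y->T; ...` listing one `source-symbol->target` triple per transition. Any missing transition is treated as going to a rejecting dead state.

Let each state record the length of the longest suffix of the input read so far that is also a prefix of `qqpp`. S1 means the last symbol is `q`; S2 means the last 2 symbols are `qq`; S3 means the last 3 symbols are `qqp`; S4 means the last 4 symbols are `qqpp`. Accept only at S4, where the string currently ends in `qqpp`.
A 5-state machine:
        p   q  
>  S0   S0  S1 
   S1   S0  S2 
   S2   S3  S2 
   S3   S4  S1 
 * S4   S0  S1 
(> = start, * = accepting)

start=S0; accept=S4; S0-p->S0; S0-q->S1; S1-p->S0; S1-q->S2; S2-p->S3; S2-q->S2; S3-p->S4; S3-q->S1; S4-p->S0; S4-q->S1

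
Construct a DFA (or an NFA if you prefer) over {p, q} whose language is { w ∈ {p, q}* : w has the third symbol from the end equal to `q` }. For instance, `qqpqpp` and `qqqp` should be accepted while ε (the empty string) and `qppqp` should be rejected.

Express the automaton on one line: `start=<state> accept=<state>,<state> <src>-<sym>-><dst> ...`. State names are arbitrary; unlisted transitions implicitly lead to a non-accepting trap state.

Because acceptance depends on a position counted from the end, the machine has to buffer the most recent 3 symbols. Make each state the string of the last up-to-3 symbols read; on input `x` shift the window left and append `x`. Accept when the buffered window has length 3 and begins with `q`.
          p    q  
>  S0     S1   S2 
   S1     S3   S4 
   S2     S5   S6 
   S3     S7   S8 
   S4     S9  S10 
   S5    S11  S12 
   S6    S13  S14 
   S7     S7   S8 
   S8     S9  S10 
   S9    S11  S12 
   S10   S13  S14 
 * S11    S7   S8 
 * S12    S9  S10 
 * S13   S11  S12 
 * S14   S13  S14 
(> = start, * = accepting)

start=S0 accept=S11,S12,S13,S14 S0-p->S1 S0-q->S2 S1-p->S3 S1-q->S4 S2-p->S5 S2-q->S6 S3-p->S7 S3-q->S8 S4-p->S9 S4-q->S10 S5-p->S11 S5-q->S12 S6-p->S13 S6-q->S14 S7-p->S7 S7-q->S8 S8-p->S9 S8-q->S10 S9-p->S11 S9-q->S12 S10-p->S13 S10-q->S14 S11-p->S7 S11-q->S8 S12-p->S9 S12-q->S10 S13-p->S11 S13-q->S12 S14-p->S13 S14-q->S14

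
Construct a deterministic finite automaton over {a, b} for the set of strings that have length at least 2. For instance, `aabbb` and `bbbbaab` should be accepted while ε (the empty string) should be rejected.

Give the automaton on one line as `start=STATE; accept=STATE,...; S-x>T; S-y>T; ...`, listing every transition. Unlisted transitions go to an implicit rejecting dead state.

start=q0; accept=q2,q3; q0-a>q1; q0-b>q1; q1-a>q2; q1-b>q2; q2-a>q3; q2-b>q3; q3-a>q3; q3-b>q3

We only need to distinguish lengths 0, 1, …, 2, and '>2'. Chain q0 → q1 → q2 → q3 on every symbol, with q3 looping. Accepting states: {q2, q3}.
With 4 states:
        a   b  
>  q0   q1  q1 
   q1   q2  q2 
 * q2   q3  q3 
 * q3   q3  q3 
(> = start, * = accepting)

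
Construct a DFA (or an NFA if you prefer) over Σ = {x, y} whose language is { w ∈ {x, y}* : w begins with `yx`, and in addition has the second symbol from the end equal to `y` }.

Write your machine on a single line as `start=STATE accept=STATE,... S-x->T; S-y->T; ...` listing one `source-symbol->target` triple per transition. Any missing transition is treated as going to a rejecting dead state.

Run two small machines in parallel and take their product. The first has 4 states tracking whether the input so far still matches the prefix `yx`; the second has 7 states tracking the last 2 symbols read. A product state is a pair (one from each), accepting exactly when both do. Minimizing collapses redundant product states.
A 7-state machine:
        x   y  
>  q0   q1  q2 
   q1   q1  q1 
   q2   q3  q1 
 * q3   q4  q5 
   q4   q4  q5 
   q5   q3  q6 
 * q6   q3  q6 
(> = start, * = accepting)

start=q0; accept=q3,q6; q0-x->q1; q0-y->q2; q1-x->q1; q1-y->q1; q2-x->q3; q2-y->q1; q3-x->q4; q3-y->q5; q4-x->q4; q4-y->q5; q5-x->q3; q5-y->q6; q6-x->q3; q6-y->q6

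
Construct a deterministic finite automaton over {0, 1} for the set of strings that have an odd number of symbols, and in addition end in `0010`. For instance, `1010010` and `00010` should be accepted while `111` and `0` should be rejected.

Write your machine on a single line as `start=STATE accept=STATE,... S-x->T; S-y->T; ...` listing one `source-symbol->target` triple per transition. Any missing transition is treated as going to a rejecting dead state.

Handle the two conditions separately and then intersect. The first has 2 states tracking the input length modulo 2; the second has 5 states tracking how much of the suffix `0010` has currently been matched. A product state is a pair (one from each), accepting exactly when both do. Equivalent product states are then merged.
With 6 states:
        0   1  
>  S0   S1  S1 
   S1   S2  S0 
   S2   S3  S1 
   S3   S2  S4 
   S4   S5  S1 
 * S5   S2  S0 
(> = start, * = accepting)

start=S0; accept=S5; S0-0->S1; S0-1->S1; S1-0->S2; S1-1->S0; S2-0->S3; S2-1->S1; S3-0->S2; S3-1->S4; S4-0->S5; S4-1->S1; S5-0->S2; S5-1->S0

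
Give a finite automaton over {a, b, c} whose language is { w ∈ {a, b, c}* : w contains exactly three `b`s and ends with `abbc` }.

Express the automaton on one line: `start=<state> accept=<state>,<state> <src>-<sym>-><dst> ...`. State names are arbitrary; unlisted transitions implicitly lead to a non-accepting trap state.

start=q0 accept=q6 q0-a->q0 q0-b->q1 q0-c->q0 q1-a->q2 q1-b->q3 q1-c->q1 q2-a->q2 q2-b->q4 q2-c->q1 q3-a->q3 q3-b->q3 q3-c->q3 q4-a->q3 q4-b->q5 q4-c->q3 q5-a->q3 q5-b->q3 q5-c->q6 q6-a->q3 q6-b->q3 q6-c->q3

Run two small machines in parallel and take their product. The first has 5 states tracking the count of `b`s, saturating at 4; the second has 5 states tracking how much of the suffix `abbc` has currently been matched. A product state is a pair (one from each), accepting exactly when both do. Minimizing collapses redundant product states.
A 7-state machine:
        a   b   c  
>  q0   q0  q1  q0 
   q1   q2  q3  q1 
   q2   q2  q4  q1 
   q3   q3  q3  q3 
   q4   q3  q5  q3 
   q5   q3  q3  q6 
 * q6   q3  q3  q3 
(> = start, * = accepting)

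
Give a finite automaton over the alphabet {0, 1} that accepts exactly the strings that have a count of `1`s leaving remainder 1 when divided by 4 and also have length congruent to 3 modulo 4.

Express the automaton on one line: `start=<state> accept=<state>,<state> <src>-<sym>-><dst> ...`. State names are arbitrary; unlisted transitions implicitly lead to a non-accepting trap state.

Build one automaton per condition and run them in lockstep. One (4 states) tracks the count of `1`s modulo 4; the other (4 states) tracks the input length modulo 4. Each combined state is a pair, one component from each; accept when both components accept.
A 16-state machine:
          0    1  
>  q0     q1   q2 
   q1     q3   q4 
   q2     q4   q5 
   q3     q6   q7 
   q4     q7   q8 
   q5     q8   q9 
   q6     q0  q10 
 * q7    q10  q11 
   q8    q11  q12 
   q9    q12   q0 
   q10    q2  q13 
   q11   q13  q14 
   q12   q14   q1 
   q13    q5  q15 
   q14   q15   q3 
   q15    q9   q6 
(> = start, * = accepting)

start=q0 accept=q7 q0-0->q1 q0-1->q2 q1-0->q3 q1-1->q4 q2-0->q4 q2-1->q5 q3-0->q6 q3-1->q7 q4-0->q7 q4-1->q8 q5-0->q8 q5-1->q9 q6-0->q0 q6-1->q10 q7-0->q10 q7-1->q11 q8-0->q11 q8-1->q12 q9-0->q12 q9-1->q0 q10-0->q2 q10-1->q13 q11-0->q13 q11-1->q14 q12-0->q14 q12-1->q1 q13-0->q5 q13-1->q15 q14-0->q15 q14-1->q3 q15-0->q9 q15-1->q6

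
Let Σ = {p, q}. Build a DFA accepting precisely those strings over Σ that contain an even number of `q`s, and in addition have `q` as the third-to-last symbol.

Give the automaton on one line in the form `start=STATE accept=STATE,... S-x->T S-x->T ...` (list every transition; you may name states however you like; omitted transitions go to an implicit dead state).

Run two small machines in parallel and take their product. One (2 states) tracks the count of `q`s modulo 2; the other (15 states) tracks the last 3 symbols read. Each combined state is a pair, one component from each; accept when both components accept.
With 23 states:
          p    q  
>  s0     s1   s2 
   s1     s3   s4 
   s2     s5   s6 
   s3     s7   s8 
   s4     s9  s10 
   s5    s11  s12 
   s6    s13  s14 
   s7     s7   s8 
   s8     s9  s10 
   s9    s11  s12 
   s10   s13  s14 
   s11   s15  s16 
 * s12   s17  s18 
 * s13   s19  s20 
   s14   s21  s22 
   s15   s15  s16 
   s16   s17  s18 
   s17   s19  s20 
   s18   s21  s22 
 * s19    s7   s8 
   s20    s9  s10 
   s21   s11  s12 
 * s22   s13  s14 
(> = start, * = accepting)

start=s0 accept=s12,s13,s19,s22 s0-p->s1 s0-q->s2 s1-p->s3 s1-q->s4 s2-p->s5 s2-q->s6 s3-p->s7 s3-q->s8 s4-p->s9 s4-q->s10 s5-p->s11 s5-q->s12 s6-p->s13 s6-q->s14 s7-p->s7 s7-q->s8 s8-p->s9 s8-q->s10 s9-p->s11 s9-q->s12 s10-p->s13 s10-q->s14 s11-p->s15 s11-q->s16 s12-p->s17 s12-q->s18 s13-p->s19 s13-q->s20 s14-p->s21 s14-q->s22 s15-p->s15 s15-q->s16 s16-p->s17 s16-q->s18 s17-p->s19 s17-q->s20 s18-p->s21 s18-q->s22 s19-p->s7 s19-q->s8 s20-p->s9 s20-q->s10 s21-p->s11 s21-q->s12 s22-p->s13 s22-q->s14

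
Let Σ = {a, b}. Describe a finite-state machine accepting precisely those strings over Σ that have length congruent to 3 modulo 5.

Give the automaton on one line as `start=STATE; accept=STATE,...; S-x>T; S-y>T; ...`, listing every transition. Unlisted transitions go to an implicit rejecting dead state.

Count input length modulo 5: every symbol advances one step around the cycle q0 → q1 → q2 → q3 → q4 → q0. Accept at q3.
5 states suffice.
        a   b  
>  q0   q1  q1 
   q1   q2  q2 
   q2   q3  q3 
 * q3   q4  q4 
   q4   q0  q0 
(> = start, * = accepting)

start=q0; accept=q3; q0-a>q1; q0-b>q1; q1-a>q2; q1-b>q2; q2-a>q3; q2-b>q3; q3-a>q4; q3-b>q4; q4-a>q0; q4-b>q0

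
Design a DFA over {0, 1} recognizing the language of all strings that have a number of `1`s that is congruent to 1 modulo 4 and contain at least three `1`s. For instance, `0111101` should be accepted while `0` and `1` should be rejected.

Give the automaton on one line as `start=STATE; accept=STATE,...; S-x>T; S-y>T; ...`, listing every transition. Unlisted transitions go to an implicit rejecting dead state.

Run two small machines in parallel and take their product. The first has 4 states tracking the count of `1`s modulo 4; the second has 5 states tracking the count of `1`s, saturating at 4. A product state is a pair (one from each), accepting exactly when both do.
An 8-state machine:
       0  1 
>  A   A  B 
   B   B  C 
   C   C  D 
   D   D  E 
   E   E  F 
 * F   F  G 
   G   G  H 
   H   H  E 
(> = start, * = accepting)

start=A; accept=F; A-0>A; A-1>B; B-0>B; B-1>C; C-0>C; C-1>D; D-0>D; D-1>E; E-0>E; E-1>F; F-0>F; F-1>G; G-0>G; G-1>H; H-0>H; H-1>E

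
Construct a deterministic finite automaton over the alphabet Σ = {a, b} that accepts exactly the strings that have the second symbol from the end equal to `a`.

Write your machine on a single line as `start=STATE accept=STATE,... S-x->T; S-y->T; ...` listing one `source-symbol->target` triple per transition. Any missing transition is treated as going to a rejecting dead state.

A DFA must remember the last 2 symbols (since which symbol is second-to-last isn't known until the input ends). Use one state per possible window of the last ≤2 symbols; accept from those whose window starts with `a`.
With 7 states:
        a   b  
>  s0   s1  s2 
   s1   s3  s4 
   s2   s5  s6 
 * s3   s3  s4 
 * s4   s5  s6 
   s5   s3  s4 
   s6   s5  s6 
(> = start, * = accepting)

start=s0; accept=s3,s4; s0-a->s1; s0-b->s2; s1-a->s3; s1-b->s4; s2-a->s5; s2-b->s6; s3-a->s3; s3-b->s4; s4-a->s5; s4-b->s6; s5-a->s3; s5-b->s4; s6-a->s5; s6-b->s6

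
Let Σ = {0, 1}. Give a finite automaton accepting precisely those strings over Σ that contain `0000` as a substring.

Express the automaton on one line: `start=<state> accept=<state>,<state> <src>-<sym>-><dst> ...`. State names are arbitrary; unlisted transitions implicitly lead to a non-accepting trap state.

Track how much of `0000` has been matched so far: state S0 is no progress, S4 is the absorbing accept state reached once `0000` has occurred. Intermediate states record partial matches; on a mismatch, fall back to the longest reusable overlap.
A 5-state machine:
        0   1  
>  S0   S1  S0 
   S1   S2  S0 
   S2   S3  S0 
   S3   S4  S0 
 * S4   S4  S4 
(> = start, * = accepting)

start=S0 accept=S4 S0-0->S1 S0-1->S0 S1-0->S2 S1-1->S0 S2-0->S3 S2-1->S0 S3-0->S4 S3-1->S0 S4-0->S4 S4-1->S4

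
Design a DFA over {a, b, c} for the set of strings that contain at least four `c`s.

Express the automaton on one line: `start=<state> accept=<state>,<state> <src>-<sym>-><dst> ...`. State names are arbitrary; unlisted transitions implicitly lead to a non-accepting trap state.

start=q0 accept=q4,q5 q0-a->q0 q0-b->q0 q0-c->q1 q1-a->q1 q1-b->q1 q1-c->q2 q2-a->q2 q2-b->q2 q2-c->q3 q3-a->q3 q3-b->q3 q3-c->q4 q4-a->q4 q4-b->q4 q4-c->q5 q5-a->q5 q5-b->q5 q5-c->q5

Only the number of `c`s matters, and only up to 5. Make a chain q0 → q1 → q2 → q3 → q4 → q5 advanced by each `c` (with q5 absorbing); every other symbol self-loops. The accepting set is {q4, q5}.
A 6-state machine:
        a   b   c  
>  q0   q0  q0  q1 
   q1   q1  q1  q2 
   q2   q2  q2  q3 
   q3   q3  q3  q4 
 * q4   q4  q4  q5 
 * q5   q5  q5  q5 
(> = start, * = accepting)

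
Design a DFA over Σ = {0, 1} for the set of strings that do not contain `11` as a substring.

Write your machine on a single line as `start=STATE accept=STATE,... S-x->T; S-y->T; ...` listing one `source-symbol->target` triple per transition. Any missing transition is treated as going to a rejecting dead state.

start=s0; accept=s0,s1; s0-0->s0; s0-1->s1; s1-0->s0; s1-1->s2; s2-0->s2; s2-1->s2

Track partial matches of the forbidden pattern `11`. State s2 is a dead state reached once `11` has occurred; every other state accepts. s0 means no part of `11` is currently matched.
With 3 states:
        0   1  
>* s0   s0  s1 
 * s1   s0  s2 
   s2   s2  s2 
(> = start, * = accepting)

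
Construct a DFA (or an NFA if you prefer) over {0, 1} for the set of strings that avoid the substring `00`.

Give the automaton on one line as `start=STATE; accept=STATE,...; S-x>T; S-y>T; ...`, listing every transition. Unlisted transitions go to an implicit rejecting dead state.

start=q0; accept=q0,q1; q0-0>q1; q0-1>q0; q1-0>q2; q1-1>q0; q2-0>q2; q2-1>q2

Track partial matches of the forbidden pattern `00`. State q2 is a dead state reached once `00` has occurred; every other state accepts. q0 means no part of `00` is currently matched.
A 3-state machine:
        0   1  
>* q0   q1  q0 
 * q1   q2  q0 
   q2   q2  q2 
(> = start, * = accepting)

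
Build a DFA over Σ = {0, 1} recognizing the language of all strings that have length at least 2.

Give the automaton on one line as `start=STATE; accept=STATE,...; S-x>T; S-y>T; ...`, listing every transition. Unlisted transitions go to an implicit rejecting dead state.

start=q0; accept=q2,q3; q0-0>q1; q0-1>q1; q1-0>q2; q1-1>q2; q2-0>q3; q2-1>q3; q3-0>q3; q3-1>q3

Count input length up to 3: every symbol moves from q0 toward q3, which means 'more than 2' and absorbs. Accept from {q2, q3}.
A 4-state machine:
        0   1  
>  q0   q1  q1 
   q1   q2  q2 
 * q2   q3  q3 
 * q3   q3  q3 
(> = start, * = accepting)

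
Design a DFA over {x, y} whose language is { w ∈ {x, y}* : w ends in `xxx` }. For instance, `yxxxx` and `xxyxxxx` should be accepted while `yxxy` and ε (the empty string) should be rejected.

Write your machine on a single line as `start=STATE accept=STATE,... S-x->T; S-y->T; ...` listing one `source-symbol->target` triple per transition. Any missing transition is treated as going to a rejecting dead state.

start=A; accept=D; A-x->B; A-y->A; B-x->C; B-y->A; C-x->D; C-y->A; D-x->D; D-y->A

Remember how much of `xxx` the current input suffix matches. State A means no match yet; B means the last symbol is `x`; C means the last 2 symbols are `xx`; D means the last 3 symbols are `xxx`. Only D accepts. On a mismatch, fall back to the longest proper suffix that is still a prefix of `xxx`.
A 4-state machine:
       x  y 
>  A   B  A 
   B   C  A 
   C   D  A 
 * D   D  A 
(> = start, * = accepting)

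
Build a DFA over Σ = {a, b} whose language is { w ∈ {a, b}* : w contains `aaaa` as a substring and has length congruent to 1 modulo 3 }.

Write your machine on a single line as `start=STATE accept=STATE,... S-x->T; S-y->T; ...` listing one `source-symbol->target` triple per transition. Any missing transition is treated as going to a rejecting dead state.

Handle the two conditions separately and then intersect. The first has 5 states tracking whether and how much of `aaaa` has been seen; the second has 3 states tracking the input length modulo 3. A product state is a pair (one from each), accepting exactly when both do.
With 15 states:
          a    b  
>  q0     q1   q2 
   q1     q3   q4 
   q2     q5   q4 
   q3     q6   q0 
   q4     q7   q0 
   q5     q8   q0 
   q6     q9   q2 
   q7    q10   q2 
   q8    q11   q2 
 * q9    q12  q12 
   q10   q13   q4 
   q11   q12   q4 
   q12   q14  q14 
   q13   q14   q0 
   q14    q9   q9 
(> = start, * = accepting)

start=q0; accept=q9; q0-a->q1; q0-b->q2; q1-a->q3; q1-b->q4; q2-a->q5; q2-b->q4; q3-a->q6; q3-b->q0; q4-a->q7; q4-b->q0; q5-a->q8; q5-b->q0; q6-a->q9; q6-b->q2; q7-a->q10; q7-b->q2; q8-a->q11; q8-b->q2; q9-a->q12; q9-b->q12; q10-a->q13; q10-b->q4; q11-a->q12; q11-b->q4; q12-a->q14; q12-b->q14; q13-a->q14; q13-b->q0; q14-a->q9; q14-b->q9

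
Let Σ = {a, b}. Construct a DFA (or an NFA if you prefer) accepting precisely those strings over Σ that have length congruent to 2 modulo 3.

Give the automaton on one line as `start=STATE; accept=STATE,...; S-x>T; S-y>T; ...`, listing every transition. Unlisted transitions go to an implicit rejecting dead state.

start=S0; accept=S2; S0-a>S1; S0-b>S1; S1-a>S2; S1-b>S2; S2-a>S0; S2-b>S0

Only the length mod 3 matters, so use a 3-cycle: from any state, every input symbol moves to the next state, wrapping S2 back to S0. Mark S2 accepting.
        a   b  
>  S0   S1  S1 
   S1   S2  S2 
 * S2   S0  S0 
(> = start, * = accepting)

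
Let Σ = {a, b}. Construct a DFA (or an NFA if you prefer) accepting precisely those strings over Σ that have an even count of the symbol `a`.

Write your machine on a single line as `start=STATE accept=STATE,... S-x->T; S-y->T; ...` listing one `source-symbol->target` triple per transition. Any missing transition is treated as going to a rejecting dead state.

The only thing that matters is how many `a`s have appeared, reduced mod 2. Use one state per residue: S0 for 0, …, S1 for 1. Reading `a` moves to the next residue; anything else stays put. S0 is accepting.
        a   b  
>* S0   S1  S0 
   S1   S0  S1 
(> = start, * = accepting)

start=S0; accept=S0; S0-a->S1; S0-b->S0; S1-a->S0; S1-b->S1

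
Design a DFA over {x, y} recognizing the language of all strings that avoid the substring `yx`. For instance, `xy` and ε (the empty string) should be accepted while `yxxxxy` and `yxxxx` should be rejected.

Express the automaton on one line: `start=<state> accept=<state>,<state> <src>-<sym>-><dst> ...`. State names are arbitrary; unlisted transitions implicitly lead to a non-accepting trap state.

This is the complement of 'contains `yx`'. Use the same substring-matching states — S0 through S2 holding how much of `yx` has just been matched — but flip the accepting set: everything except the trap S2 accepts.
        x   y  
>* S0   S0  S1 
 * S1   S2  S1 
   S2   S2  S2 
(> = start, * = accepting)

start=S0 accept=S0,S1 S0-x->S0 S0-y->S1 S1-x->S2 S1-y->S1 S2-x->S2 S2-y->S2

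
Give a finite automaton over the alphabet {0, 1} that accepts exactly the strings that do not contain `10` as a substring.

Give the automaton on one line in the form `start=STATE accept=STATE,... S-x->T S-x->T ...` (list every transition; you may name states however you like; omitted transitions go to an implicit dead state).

This is the complement of 'contains `10`'. Use the same substring-matching states — q0 through q2 holding how much of `10` has just been matched — but flip the accepting set: everything except the trap q2 accepts.
        0   1  
>* q0   q0  q1 
 * q1   q2  q1 
   q2   q2  q2 
(> = start, * = accepting)

start=q0 accept=q0,q1 q0-0->q0 q0-1->q1 q1-0->q2 q1-1->q1 q2-0->q2 q2-1->q2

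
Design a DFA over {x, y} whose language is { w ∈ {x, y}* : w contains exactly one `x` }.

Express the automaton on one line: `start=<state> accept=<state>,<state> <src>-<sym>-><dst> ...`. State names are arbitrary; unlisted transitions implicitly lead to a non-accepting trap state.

Only the number of `x`s matters, and only up to 2. Make a chain q0 → q1 → q2 advanced by each `x` (with q2 absorbing); every other symbol self-loops. The accepting set is {q1}.
        x   y  
>  q0   q1  q0 
 * q1   q2  q1 
   q2   q2  q2 
(> = start, * = accepting)

start=q0 accept=q1 q0-x->q1 q0-y->q0 q1-x->q2 q1-y->q1 q2-x->q2 q2-y->q2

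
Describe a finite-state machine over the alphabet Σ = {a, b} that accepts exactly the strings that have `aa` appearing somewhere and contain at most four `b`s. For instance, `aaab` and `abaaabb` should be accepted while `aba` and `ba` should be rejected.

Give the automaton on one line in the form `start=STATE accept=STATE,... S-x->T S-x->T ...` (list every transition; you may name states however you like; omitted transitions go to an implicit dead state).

start=q0 accept=q3,q6,q9,q12,q15 q0-a->q1 q0-b->q2 q1-a->q3 q1-b->q2 q2-a->q4 q2-b->q5 q3-a->q3 q3-b->q6 q4-a->q6 q4-b->q5 q5-a->q7 q5-b->q8 q6-a->q6 q6-b->q9 q7-a->q9 q7-b->q8 q8-a->q10 q8-b->q11 q9-a->q9 q9-b->q12 q10-a->q12 q10-b->q11 q11-a->q13 q11-b->q14 q12-a->q12 q12-b->q15 q13-a->q15 q13-b->q14 q14-a->q14 q14-b->q14 q15-a->q15 q15-b->q14

Build one automaton per condition and run them in lockstep. The first has 3 states tracking whether and how much of `aa` has been seen; the second has 6 states tracking the count of `b`s, saturating at 5. A product state is a pair (one from each), accepting exactly when both do. Equivalent product states are then merged.
A 16-state machine:
          a    b  
>  q0     q1   q2 
   q1     q3   q2 
   q2     q4   q5 
 * q3     q3   q6 
   q4     q6   q5 
   q5     q7   q8 
 * q6     q6   q9 
   q7     q9   q8 
   q8    q10  q11 
 * q9     q9  q12 
   q10   q12  q11 
   q11   q13  q14 
 * q12   q12  q15 
   q13   q15  q14 
   q14   q14  q14 
 * q15   q15  q14 
(> = start, * = accepting)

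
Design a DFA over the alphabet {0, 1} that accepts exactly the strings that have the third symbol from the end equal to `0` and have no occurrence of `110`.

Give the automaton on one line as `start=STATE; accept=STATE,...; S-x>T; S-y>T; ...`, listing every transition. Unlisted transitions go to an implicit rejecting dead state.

Build one automaton per condition and run them in lockstep. The first has 15 states tracking the last 3 symbols read; the second has 4 states tracking partial matches of the forbidden pattern `110`. A product state is a pair (one from each), accepting exactly when both do. Equivalent product states are then merged.
A 10-state machine:
        0   1  
>  S0   S1  S2 
   S1   S3  S4 
   S2   S1  S5 
   S3   S6  S7 
   S4   S8  S9 
   S5   S5  S5 
 * S6   S6  S7 
 * S7   S8  S9 
 * S8   S3  S4 
 * S9   S5  S5 
(> = start, * = accepting)

start=S0; accept=S6,S7,S8,S9; S0-0>S1; S0-1>S2; S1-0>S3; S1-1>S4; S2-0>S1; S2-1>S5; S3-0>S6; S3-1>S7; S4-0>S8; S4-1>S9; S5-0>S5; S5-1>S5; S6-0>S6; S6-1>S7; S7-0>S8; S7-1>S9; S8-0>S3; S8-1>S4; S9-0>S5; S9-1>S5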